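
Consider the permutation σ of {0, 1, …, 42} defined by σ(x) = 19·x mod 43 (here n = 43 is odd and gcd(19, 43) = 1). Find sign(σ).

Trace 39: π^k(39) = [39, 10, 18, 41, 5, 9, 42] for k=0..6.
π_19 has 2 disjoint cycles with lengths [42, 1] on {0,…,42}.
2 cycles on 43: each ℓ→(−1)^(ℓ−1), product (−1)^41 = -1.
The Jacobi symbol (19|43) = -1 (Zolotarev) agrees.

-1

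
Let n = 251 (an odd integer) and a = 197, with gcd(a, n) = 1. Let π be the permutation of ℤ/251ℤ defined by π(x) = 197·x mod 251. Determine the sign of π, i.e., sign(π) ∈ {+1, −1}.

Start at x=195: 195 → 12 → 105 → 103 → 211 → 152 → 75 → … (one orbit).
Decompose π into cycles: lengths [125, 125, 1] (3 cycles, including the fixed point 0).
Σ(ℓ_i−1) = 251−3 = 248; sign = (−1)^248 = +1.
Check: (197/251) = +1 by Zolotarev.

+1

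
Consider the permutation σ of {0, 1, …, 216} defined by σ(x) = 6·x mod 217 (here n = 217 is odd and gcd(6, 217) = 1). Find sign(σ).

+1

Trace 36: π^k(36) = [36, 216, 211, 181, 1, 6] for k=0..5.
Decompose π into cycles: lengths [6, 6, 6, 6, 6, 6, 6, 6, 6, 6, 6, 6, 6, 6, 6, 6, 6, 6, 6, 6, 6, 6, 6, 6, 6, 6, 6, 6, 6, 6, 6, 6, 6, 6, 6, 2, 2, 2, 1] (39 cycles, including the fixed point 0).
39 cycles on 217: each ℓ→(−1)^(ℓ−1), product (−1)^178 = +1.
Check: (6/217) = +1 by Zolotarev.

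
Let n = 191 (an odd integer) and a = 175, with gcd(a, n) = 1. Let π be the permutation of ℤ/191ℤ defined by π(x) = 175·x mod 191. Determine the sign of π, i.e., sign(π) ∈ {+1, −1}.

-1

Trace 28: π^k(28) = [28, 125, 101, 103, 71, 10, 31] for k=0..6.
π_175 has 2 disjoint cycles with lengths [190, 1] on {0,…,190}.
191 − 2 = 189 transpositions; sign(π) = (−1)^189 = -1.
The Jacobi symbol (175|191) = -1 (Zolotarev) agrees.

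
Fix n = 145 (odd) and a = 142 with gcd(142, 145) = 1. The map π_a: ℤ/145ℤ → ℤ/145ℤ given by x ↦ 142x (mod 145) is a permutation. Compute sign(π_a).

Trace 142: π^k(142) = [142, 9, 118, 81, 47, 4, 133] for k=0..6.
Decompose π into cycles: lengths [28, 28, 28, 28, 28, 4, 1] (7 cycles, including the fixed point 0).
With 7 cycles on 145 points, sign = (−1)^{145−7} = +1.
(142|145)_J = +1 (Zolotarev's lemma cross-check).

+1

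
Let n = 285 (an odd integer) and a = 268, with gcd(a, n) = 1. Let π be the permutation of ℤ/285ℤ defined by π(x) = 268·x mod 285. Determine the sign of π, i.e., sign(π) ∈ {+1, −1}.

Orbit of 238 under x↦268x: [238, 229, 97, 61, 103, 244, 127]… (length divides ord_285(268)).
Cycle lengths of π_268 on ℤ/285ℤ: [36, 36, 36, 36, 36, 36, 18, 18, 18, 4, 4, 4, 1, 1, 1]; 15 cycles in total.
sign(π) = (−1)^{n − #cycles} = (−1)^{285−15} = (−1)^270 = +1.
The Jacobi symbol (268|285) = +1 (Zolotarev) agrees.

+1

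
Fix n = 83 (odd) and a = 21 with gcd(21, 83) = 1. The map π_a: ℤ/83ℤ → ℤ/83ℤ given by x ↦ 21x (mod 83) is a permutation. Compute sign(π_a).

+1

Start at x=40: 40 → 10 → 44 → 11 → 65 → 37 → 30 → … (one orbit).
π_21 has 3 disjoint cycles with lengths [41, 41, 1] on {0,…,82}.
With 3 cycles on 83 points, sign = (−1)^{83−3} = +1.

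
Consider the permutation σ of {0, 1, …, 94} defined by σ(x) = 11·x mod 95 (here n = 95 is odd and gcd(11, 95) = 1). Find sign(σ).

Orbit of 26 under x↦11x: [26, 1, 11]… (length divides ord_95(11)).
Cycle type of π: 3×30 + 1×5; total 35 cycles.
n − c = 95 − 35 = 60; sign = (−1)^60 = +1.
Check: (11/95) = +1 by Zolotarev.

+1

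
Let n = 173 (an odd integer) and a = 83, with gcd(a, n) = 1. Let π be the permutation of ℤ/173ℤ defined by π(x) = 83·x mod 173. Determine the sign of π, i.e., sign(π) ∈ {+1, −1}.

Start at x=52: 52 → 164 → 118 → 106 → 148 → 1 → 83 → … (one orbit).
The orbit structure of x ↦ 83x mod 173: 5 orbits of sizes [43, 43, 43, 43, 1].
173 − 5 = 168 transpositions; sign(π) = (−1)^168 = +1.

+1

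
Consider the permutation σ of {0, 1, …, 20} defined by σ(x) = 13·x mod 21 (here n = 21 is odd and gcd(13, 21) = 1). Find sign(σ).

-1

Orbit of 1 under x↦13x: [1, 13]… (length divides ord_21(13)).
Cycle lengths of π_13 on ℤ/21ℤ: [2, 2, 2, 2, 2, 2, 2, 2, 2, 1, 1, 1]; 12 cycles in total.
n − c = 21 − 12 = 9; sign = (−1)^9 = -1.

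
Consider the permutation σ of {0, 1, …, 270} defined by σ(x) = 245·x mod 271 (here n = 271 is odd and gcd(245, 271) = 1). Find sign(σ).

Trace 61: π^k(61) = [61, 40, 44, 211, 205, 90, 99] for k=0..6.
Cycle lengths of π_245 on ℤ/271ℤ: [135, 135, 1]; 3 cycles in total.
sign(π) = (−1)^{n − #cycles} = (−1)^{271−3} = (−1)^268 = +1.
Zolotarev: (245|271) = +1, matching the cycle-count sign.

+1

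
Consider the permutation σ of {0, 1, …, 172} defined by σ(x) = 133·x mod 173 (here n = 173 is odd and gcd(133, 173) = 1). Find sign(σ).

+1

Trace 29: π^k(29) = [29, 51, 36, 117, 164, 14, 132] for k=0..6.
Cycle lengths of π_133 on ℤ/173ℤ: [43, 43, 43, 43, 1]; 5 cycles in total.
n − c = 173 − 5 = 168; sign = (−1)^168 = +1.
Via Zolotarev, sign(π_{133}) = (133|173) = +1.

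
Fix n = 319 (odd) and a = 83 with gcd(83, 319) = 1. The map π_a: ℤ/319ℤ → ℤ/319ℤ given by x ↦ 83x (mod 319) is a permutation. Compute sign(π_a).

-1

Orbit of 219 under x↦83x: [219, 313, 140, 136, 123, 1, 83]… (length divides ord_319(83)).
Decompose π into cycles: lengths [70, 70, 70, 70, 10, 7, 7, 7, 7, 1] (10 cycles, including the fixed point 0).
10 cycles on 319: each ℓ→(−1)^(ℓ−1), product (−1)^309 = -1.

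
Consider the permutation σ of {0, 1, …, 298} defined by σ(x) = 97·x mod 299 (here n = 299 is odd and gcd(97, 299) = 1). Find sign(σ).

Trace 220: π^k(220) = [220, 111, 3, 291, 121, 76, 196] for k=0..6.
The orbit structure of x ↦ 97x mod 299: 5 orbits of sizes [132, 132, 22, 12, 1].
5 cycles on 299: each ℓ→(−1)^(ℓ−1), product (−1)^294 = +1.
Zolotarev: (97|299) = +1, matching the cycle-count sign.

+1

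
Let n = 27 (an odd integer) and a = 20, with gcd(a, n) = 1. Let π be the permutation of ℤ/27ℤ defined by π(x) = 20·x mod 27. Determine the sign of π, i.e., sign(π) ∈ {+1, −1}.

Start at x=14: 14 → 10 → 11 → 4 → 26 → 7 → 5 → … (one orbit).
π_20 has 4 disjoint cycles with lengths [18, 6, 2, 1] on {0,…,26}.
n − c = 27 − 4 = 23; sign = (−1)^23 = -1.
The Jacobi symbol (20|27) = -1 (Zolotarev) agrees.

-1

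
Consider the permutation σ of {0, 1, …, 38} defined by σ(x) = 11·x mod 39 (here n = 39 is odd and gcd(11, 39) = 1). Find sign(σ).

+1

Trace 1: π^k(1) = [1, 11, 4, 5, 16, 20, 25] for k=0..6.
5 cycles of lengths [12, 12, 12, 2, 1].
5 cycles on 39: each ℓ→(−1)^(ℓ−1), product (−1)^34 = +1.
Check: (11/39) = +1 by Zolotarev.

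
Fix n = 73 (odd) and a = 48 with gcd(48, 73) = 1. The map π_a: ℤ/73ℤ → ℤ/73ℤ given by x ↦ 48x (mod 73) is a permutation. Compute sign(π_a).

Start at x=12: 12 → 65 → 54 → 37 → 24 → 57 → 35 → … (one orbit).
The orbit structure of x ↦ 48x mod 73: 3 orbits of sizes [36, 36, 1].
sign(π) = (−1)^{n − #cycles} = (−1)^{73−3} = (−1)^70 = +1.
The Jacobi symbol (48|73) = +1 (Zolotarev) agrees.

+1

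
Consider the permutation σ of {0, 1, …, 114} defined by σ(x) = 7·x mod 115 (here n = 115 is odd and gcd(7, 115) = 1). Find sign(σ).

+1

Orbit of 68 under x↦7x: [68, 16, 112, 94, 83, 6, 42]… (length divides ord_115(7)).
Cycle type of π: 44×2 + 22 + 4 + 1; total 5 cycles.
n − c = 115 − 5 = 110; sign = (−1)^110 = +1.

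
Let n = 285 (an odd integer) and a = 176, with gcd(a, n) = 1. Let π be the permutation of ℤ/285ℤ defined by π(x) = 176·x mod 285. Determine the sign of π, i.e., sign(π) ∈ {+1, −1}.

Start at x=131: 131 → 256 → 26 → 16 → 251 → 1 → 176 → … (one orbit).
Cycle lengths of π_176 on ℤ/285ℤ: [18, 18, 18, 18, 18, 18, 18, 18, 18, 18, 9, 9, 9, 9, 9, 9, 9, 9, 9, 9, 2, 2, 2, 2, 2, 1, 1, 1, 1, 1]; 30 cycles in total.
Σ(ℓ_i−1) = 285−30 = 255; sign = (−1)^255 = -1.

-1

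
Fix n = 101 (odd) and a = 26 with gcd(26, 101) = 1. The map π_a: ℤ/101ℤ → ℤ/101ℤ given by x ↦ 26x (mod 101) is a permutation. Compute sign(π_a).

-1

Start at x=39: 39 → 4 → 3 → 78 → 8 → 6 → 55 → … (one orbit).
Cycle lengths of π_26 on ℤ/101ℤ: [100, 1]; 2 cycles in total.
101 − 2 = 99 transpositions; sign(π) = (−1)^99 = -1.
The Jacobi symbol (26|101) = -1 (Zolotarev) agrees.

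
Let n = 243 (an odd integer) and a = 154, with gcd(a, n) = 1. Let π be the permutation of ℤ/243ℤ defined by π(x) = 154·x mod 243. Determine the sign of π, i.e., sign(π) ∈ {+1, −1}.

Trace 217: π^k(217) = [217, 127, 118, 190, 100, 91, 163] for k=0..6.
The orbit structure of x ↦ 154x mod 243: 27 orbits of sizes [27, 27, 27, 27, 27, 27, 9, 9, 9, 9, 9, 9, 3, 3, 3, 3, 3, 3, 1, 1, 1, 1, 1, 1, 1, 1, 1].
27 cycles on 243: each ℓ→(−1)^(ℓ−1), product (−1)^216 = +1.
Via Zolotarev, sign(π_{154}) = (154|243) = +1.

+1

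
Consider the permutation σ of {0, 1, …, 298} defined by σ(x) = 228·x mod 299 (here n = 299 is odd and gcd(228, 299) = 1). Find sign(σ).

Start at x=252: 252 → 48 → 180 → 77 → 214 → 55 → 281 → … (one orbit).
π_228 has 5 disjoint cycles with lengths [132, 132, 22, 12, 1] on {0,…,298}.
299 − 5 = 294 transpositions; sign(π) = (−1)^294 = +1.
(228|299)_J = +1 (Zolotarev's lemma cross-check).

+1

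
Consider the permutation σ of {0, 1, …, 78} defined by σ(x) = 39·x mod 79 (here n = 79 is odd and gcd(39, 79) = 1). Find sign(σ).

-1

Start at x=21: 21 → 29 → 25 → 27 → 26 → 66 → 46 → … (one orbit).
Cycle type of π: 78 + 1; total 2 cycles.
With 2 cycles on 79 points, sign = (−1)^{79−2} = -1.
Check: (39/79) = -1 by Zolotarev.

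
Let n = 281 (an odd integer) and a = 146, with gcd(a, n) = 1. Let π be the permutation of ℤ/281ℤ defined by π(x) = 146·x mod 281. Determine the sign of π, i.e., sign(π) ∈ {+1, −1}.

-1

Orbit of 188 under x↦146x: [188, 191, 67, 228, 130, 153, 139]… (length divides ord_281(146)).
Cycle lengths of π_146 on ℤ/281ℤ: [40, 40, 40, 40, 40, 40, 40, 1]; 8 cycles in total.
sign(π) = (−1)^{n − #cycles} = (−1)^{281−8} = (−1)^273 = -1.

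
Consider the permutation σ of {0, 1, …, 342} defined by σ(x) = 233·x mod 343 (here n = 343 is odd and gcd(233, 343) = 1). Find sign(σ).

Start at x=254: 254 → 186 → 120 → 177 → 81 → 8 → 149 → … (one orbit).
Cycle lengths of π_233 on ℤ/343ℤ: [147, 147, 21, 21, 3, 3, 1]; 7 cycles in total.
7 cycles on 343: each ℓ→(−1)^(ℓ−1), product (−1)^336 = +1.
(233|343)_J = +1 (Zolotarev's lemma cross-check).

+1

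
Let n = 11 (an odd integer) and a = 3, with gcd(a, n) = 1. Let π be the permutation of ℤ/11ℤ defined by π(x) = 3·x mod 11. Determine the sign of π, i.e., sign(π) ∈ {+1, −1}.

Orbit of 9 under x↦3x: [9, 5, 4, 1, 3]… (length divides ord_11(3)).
π_3 has 3 disjoint cycles with lengths [5, 5, 1] on {0,…,10}.
3 cycles on 11: each ℓ→(−1)^(ℓ−1), product (−1)^8 = +1.
Zolotarev: (3|11) = +1, matching the cycle-count sign.

+1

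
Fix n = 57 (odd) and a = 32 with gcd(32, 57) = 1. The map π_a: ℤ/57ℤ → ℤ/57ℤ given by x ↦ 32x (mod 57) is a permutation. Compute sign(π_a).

Start at x=8: 8 → 28 → 41 → 1 → 32 → 55 → 50 → … (one orbit).
Cycle lengths of π_32 on ℤ/57ℤ: [18, 18, 18, 2, 1]; 5 cycles in total.
n − c = 57 − 5 = 52; sign = (−1)^52 = +1.

+1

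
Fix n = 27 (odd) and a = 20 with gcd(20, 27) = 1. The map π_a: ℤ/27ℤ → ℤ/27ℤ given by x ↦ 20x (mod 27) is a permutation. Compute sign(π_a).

-1

Orbit of 13 under x↦20x: [13, 17, 16, 23, 1, 20, 22]… (length divides ord_27(20)).
π_20 has 4 disjoint cycles with lengths [18, 6, 2, 1] on {0,…,26}.
27 − 4 = 23 transpositions; sign(π) = (−1)^23 = -1.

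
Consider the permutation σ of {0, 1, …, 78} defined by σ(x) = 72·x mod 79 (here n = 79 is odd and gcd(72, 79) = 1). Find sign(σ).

Start at x=2: 2 → 65 → 19 → 25 → 62 → 40 → 36 → … (one orbit).
Cycle type of π: 39×2 + 1; total 3 cycles.
n − c = 79 − 3 = 76; sign = (−1)^76 = +1.
(72|79)_J = +1 (Zolotarev's lemma cross-check).

+1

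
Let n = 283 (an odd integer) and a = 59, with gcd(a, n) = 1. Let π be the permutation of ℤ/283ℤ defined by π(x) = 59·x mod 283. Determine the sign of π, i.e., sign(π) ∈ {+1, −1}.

+1

Start at x=179: 179 → 90 → 216 → 9 → 248 → 199 → 138 → … (one orbit).
The orbit structure of x ↦ 59x mod 283: 3 orbits of sizes [141, 141, 1].
n − c = 283 − 3 = 280; sign = (−1)^280 = +1.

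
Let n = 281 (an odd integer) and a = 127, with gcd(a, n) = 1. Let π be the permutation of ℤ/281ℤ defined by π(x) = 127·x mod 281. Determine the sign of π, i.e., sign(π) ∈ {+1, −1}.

-1

Orbit of 127 under x↦127x: [127, 112, 174, 180, 99, 209, 129]… (length divides ord_281(127)).
π_127 has 2 disjoint cycles with lengths [280, 1] on {0,…,280}.
2 cycles on 281: each ℓ→(−1)^(ℓ−1), product (−1)^279 = -1.
(127|281)_J = -1 (Zolotarev's lemma cross-check).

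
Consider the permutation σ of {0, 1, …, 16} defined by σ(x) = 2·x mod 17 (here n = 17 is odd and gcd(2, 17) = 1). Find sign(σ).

+1

Start at x=16: 16 → 15 → 13 → 9 → 1 → 2 → 4 → … (one orbit).
π_2 has 3 disjoint cycles with lengths [8, 8, 1] on {0,…,16}.
17 − 3 = 14 transpositions; sign(π) = (−1)^14 = +1.
Zolotarev: (2|17) = +1, matching the cycle-count sign.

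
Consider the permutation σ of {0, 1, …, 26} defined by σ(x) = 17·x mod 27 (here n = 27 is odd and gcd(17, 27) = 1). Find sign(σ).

Trace 8: π^k(8) = [8, 1, 17, 19, 26, 10] for k=0..5.
Cycle type of π: 6×3 + 2×4 + 1; total 8 cycles.
With 8 cycles on 27 points, sign = (−1)^{27−8} = -1.

-1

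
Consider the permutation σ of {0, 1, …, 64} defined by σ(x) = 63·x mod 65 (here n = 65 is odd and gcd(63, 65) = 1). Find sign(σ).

+1

Orbit of 8 under x↦63x: [8, 49, 32, 1, 63, 4, 57]… (length divides ord_65(63)).
π_63 has 7 disjoint cycles with lengths [12, 12, 12, 12, 12, 4, 1] on {0,…,64}.
n − c = 65 − 7 = 58; sign = (−1)^58 = +1.
Via Zolotarev, sign(π_{63}) = (63|65) = +1.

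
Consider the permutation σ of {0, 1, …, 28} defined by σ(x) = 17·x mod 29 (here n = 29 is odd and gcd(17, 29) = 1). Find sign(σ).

-1

Trace 1: π^k(1) = [1, 17, 28, 12] for k=0..3.
π_17 has 8 disjoint cycles with lengths [4, 4, 4, 4, 4, 4, 4, 1] on {0,…,28}.
29 − 8 = 21 transpositions; sign(π) = (−1)^21 = -1.
Via Zolotarev, sign(π_{17}) = (17|29) = -1.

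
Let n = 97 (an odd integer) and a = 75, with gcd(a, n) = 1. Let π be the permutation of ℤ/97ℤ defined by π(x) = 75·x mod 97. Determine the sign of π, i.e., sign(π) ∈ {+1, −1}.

+1

Start at x=96: 96 → 22 → 1 → 75 → 96 (one orbit).
Cycle lengths of π_75 on ℤ/97ℤ: [4, 4, 4, 4, 4, 4, 4, 4, 4, 4, 4, 4, 4, 4, 4, 4, 4, 4, 4, 4, 4, 4, 4, 4, 1]; 25 cycles in total.
With 25 cycles on 97 points, sign = (−1)^{97−25} = +1.
The Jacobi symbol (75|97) = +1 (Zolotarev) agrees.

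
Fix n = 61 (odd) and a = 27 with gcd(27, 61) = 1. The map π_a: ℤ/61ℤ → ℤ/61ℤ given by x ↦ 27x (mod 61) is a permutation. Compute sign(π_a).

+1

Trace 52: π^k(52) = [52, 1, 27, 58, 41, 9, 60] for k=0..6.
Cycle type of π: 10×6 + 1; total 7 cycles.
7 cycles on 61: each ℓ→(−1)^(ℓ−1), product (−1)^54 = +1.
Zolotarev: (27|61) = +1, matching the cycle-count sign.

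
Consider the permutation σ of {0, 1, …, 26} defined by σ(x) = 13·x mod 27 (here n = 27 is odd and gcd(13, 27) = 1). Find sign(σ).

+1

Start at x=19: 19 → 4 → 25 → 1 → 13 → 7 → 10 → … (one orbit).
Cycle type of π: 9×2 + 3×2 + 1×3; total 7 cycles.
7 cycles on 27: each ℓ→(−1)^(ℓ−1), product (−1)^20 = +1.
The Jacobi symbol (13|27) = +1 (Zolotarev) agrees.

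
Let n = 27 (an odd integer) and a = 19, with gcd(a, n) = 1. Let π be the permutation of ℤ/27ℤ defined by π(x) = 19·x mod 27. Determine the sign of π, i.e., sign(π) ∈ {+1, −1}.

+1

Trace 1: π^k(1) = [1, 19, 10] for k=0..2.
Cycle type of π: 3×6 + 1×9; total 15 cycles.
Σ(ℓ_i−1) = 27−15 = 12; sign = (−1)^12 = +1.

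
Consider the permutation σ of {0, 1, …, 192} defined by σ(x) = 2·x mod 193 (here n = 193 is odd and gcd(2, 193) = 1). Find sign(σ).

+1

Trace 31: π^k(31) = [31, 62, 124, 55, 110, 27, 54] for k=0..6.
Decompose π into cycles: lengths [96, 96, 1] (3 cycles, including the fixed point 0).
Σ(ℓ_i−1) = 193−3 = 190; sign = (−1)^190 = +1.
(2|193)_J = +1 (Zolotarev's lemma cross-check).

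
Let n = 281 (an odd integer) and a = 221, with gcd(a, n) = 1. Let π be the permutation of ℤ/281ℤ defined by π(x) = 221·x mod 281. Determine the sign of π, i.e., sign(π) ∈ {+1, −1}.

Start at x=228: 228 → 89 → 280 → 60 → 53 → 192 → 1 → … (one orbit).
Decompose π into cycles: lengths [8, 8, 8, 8, 8, 8, 8, 8, 8, 8, 8, 8, 8, 8, 8, 8, 8, 8, 8, 8, 8, 8, 8, 8, 8, 8, 8, 8, 8, 8, 8, 8, 8, 8, 8, 1] (36 cycles, including the fixed point 0).
n − c = 281 − 36 = 245; sign = (−1)^245 = -1.
Zolotarev: (221|281) = -1, matching the cycle-count sign.

-1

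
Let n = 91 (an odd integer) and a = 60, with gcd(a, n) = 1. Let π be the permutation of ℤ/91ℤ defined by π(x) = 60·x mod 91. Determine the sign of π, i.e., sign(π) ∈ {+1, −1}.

Orbit of 44 under x↦60x: [44, 1, 60, 51, 57, 53, 86]… (length divides ord_91(60)).
12 cycles of lengths [12, 12, 12, 12, 12, 12, 4, 4, 4, 3, 3, 1].
Σ(ℓ_i−1) = 91−12 = 79; sign = (−1)^79 = -1.

-1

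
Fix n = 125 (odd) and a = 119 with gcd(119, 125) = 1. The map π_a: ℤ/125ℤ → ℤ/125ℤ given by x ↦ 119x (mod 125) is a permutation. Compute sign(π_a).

+1

Orbit of 51 under x↦119x: [51, 69, 86, 109, 96, 49, 81]… (length divides ord_125(119)).
Cycle lengths of π_119 on ℤ/125ℤ: [50, 50, 10, 10, 2, 2, 1]; 7 cycles in total.
Σ(ℓ_i−1) = 125−7 = 118; sign = (−1)^118 = +1.
Zolotarev: (119|125) = +1, matching the cycle-count sign.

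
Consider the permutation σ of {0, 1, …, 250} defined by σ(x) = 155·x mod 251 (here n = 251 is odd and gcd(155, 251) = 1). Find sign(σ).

+1

Orbit of 17 under x↦155x: [17, 125, 48, 161, 106, 115, 4]… (length divides ord_251(155)).
Decompose π into cycles: lengths [125, 125, 1] (3 cycles, including the fixed point 0).
3 cycles on 251: each ℓ→(−1)^(ℓ−1), product (−1)^248 = +1.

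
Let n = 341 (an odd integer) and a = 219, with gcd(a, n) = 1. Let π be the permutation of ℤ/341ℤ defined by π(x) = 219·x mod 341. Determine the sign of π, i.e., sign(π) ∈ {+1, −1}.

Start at x=188: 188 → 252 → 287 → 109 → 1 → 219 → 221 → … (one orbit).
Cycle type of π: 10×30 + 5×6 + 2×5 + 1; total 42 cycles.
n − c = 341 − 42 = 299; sign = (−1)^299 = -1.

-1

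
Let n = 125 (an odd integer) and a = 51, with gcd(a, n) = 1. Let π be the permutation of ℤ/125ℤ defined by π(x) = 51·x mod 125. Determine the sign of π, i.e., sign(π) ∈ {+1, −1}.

Start at x=101: 101 → 26 → 76 → 1 → 51 → 101 (one orbit).
The orbit structure of x ↦ 51x mod 125: 45 orbits of sizes [5, 5, 5, 5, 5, 5, 5, 5, 5, 5, 5, 5, 5, 5, 5, 5, 5, 5, 5, 5, 1, 1, 1, 1, 1, 1, 1, 1, 1, 1, 1, 1, 1, 1, 1, 1, 1, 1, 1, 1, 1, 1, 1, 1, 1].
Σ(ℓ_i−1) = 125−45 = 80; sign = (−1)^80 = +1.
The Jacobi symbol (51|125) = +1 (Zolotarev) agrees.

+1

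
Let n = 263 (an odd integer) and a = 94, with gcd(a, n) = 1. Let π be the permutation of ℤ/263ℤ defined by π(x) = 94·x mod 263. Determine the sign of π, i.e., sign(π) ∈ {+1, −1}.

Orbit of 67 under x↦94x: [67, 249, 262, 169, 106, 233, 73]… (length divides ord_263(94)).
2 cycles of lengths [262, 1].
263 − 2 = 261 transpositions; sign(π) = (−1)^261 = -1.
Check: (94/263) = -1 by Zolotarev.

-1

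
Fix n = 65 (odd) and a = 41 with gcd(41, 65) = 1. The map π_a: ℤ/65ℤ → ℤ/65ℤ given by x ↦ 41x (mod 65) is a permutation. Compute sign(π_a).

-1

Orbit of 56 under x↦41x: [56, 21, 16, 6, 51, 11, 61]… (length divides ord_65(41)).
Cycle lengths of π_41 on ℤ/65ℤ: [12, 12, 12, 12, 12, 1, 1, 1, 1, 1]; 10 cycles in total.
n − c = 65 − 10 = 55; sign = (−1)^55 = -1.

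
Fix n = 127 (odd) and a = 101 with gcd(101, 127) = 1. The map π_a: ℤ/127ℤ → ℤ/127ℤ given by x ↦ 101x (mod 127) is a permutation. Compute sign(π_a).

Start at x=28: 28 → 34 → 5 → 124 → 78 → 4 → 23 → … (one orbit).
2 cycles of lengths [126, 1].
n − c = 127 − 2 = 125; sign = (−1)^125 = -1.
Zolotarev: (101|127) = -1, matching the cycle-count sign.

-1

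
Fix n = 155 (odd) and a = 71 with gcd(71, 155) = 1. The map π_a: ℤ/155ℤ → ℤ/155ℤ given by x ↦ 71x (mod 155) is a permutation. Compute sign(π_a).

+1

Trace 76: π^k(76) = [76, 126, 111, 131, 1, 71, 81] for k=0..6.
Cycle lengths of π_71 on ℤ/155ℤ: [15, 15, 15, 15, 15, 15, 15, 15, 15, 15, 1, 1, 1, 1, 1]; 15 cycles in total.
n − c = 155 − 15 = 140; sign = (−1)^140 = +1.
Zolotarev: (71|155) = +1, matching the cycle-count sign.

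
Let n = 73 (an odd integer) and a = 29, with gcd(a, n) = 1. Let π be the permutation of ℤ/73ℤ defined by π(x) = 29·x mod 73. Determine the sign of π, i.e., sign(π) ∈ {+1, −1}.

Orbit of 3 under x↦29x: [3, 14, 41, 21, 25, 68, 1]… (length divides ord_73(29)).
The orbit structure of x ↦ 29x mod 73: 2 orbits of sizes [72, 1].
73 − 2 = 71 transpositions; sign(π) = (−1)^71 = -1.
Zolotarev: (29|73) = -1, matching the cycle-count sign.

-1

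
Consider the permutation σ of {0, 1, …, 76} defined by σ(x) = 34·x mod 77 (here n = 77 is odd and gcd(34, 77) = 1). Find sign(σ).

-1

Start at x=1: 1 → 34 → 1 (one orbit).
44 cycles of lengths [2, 2, 2, 2, 2, 2, 2, 2, 2, 2, 2, 2, 2, 2, 2, 2, 2, 2, 2, 2, 2, 2, 2, 2, 2, 2, 2, 2, 2, 2, 2, 2, 2, 1, 1, 1, 1, 1, 1, 1, 1, 1, 1, 1].
44 cycles on 77: each ℓ→(−1)^(ℓ−1), product (−1)^33 = -1.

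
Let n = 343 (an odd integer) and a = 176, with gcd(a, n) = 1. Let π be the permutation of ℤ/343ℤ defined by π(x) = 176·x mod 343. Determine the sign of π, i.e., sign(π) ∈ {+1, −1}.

Orbit of 239 under x↦176x: [239, 218, 295, 127, 57, 85, 211]… (length divides ord_343(176)).
π_176 has 19 disjoint cycles with lengths [49, 49, 49, 49, 49, 49, 7, 7, 7, 7, 7, 7, 1, 1, 1, 1, 1, 1, 1] on {0,…,342}.
19 cycles on 343: each ℓ→(−1)^(ℓ−1), product (−1)^324 = +1.
The Jacobi symbol (176|343) = +1 (Zolotarev) agrees.

+1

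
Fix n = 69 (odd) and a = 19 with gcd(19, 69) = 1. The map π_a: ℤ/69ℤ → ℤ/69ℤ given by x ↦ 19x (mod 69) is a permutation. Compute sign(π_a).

-1

Orbit of 34 under x↦19x: [34, 25, 61, 55, 10, 52, 22]… (length divides ord_69(19)).
Cycle type of π: 22×3 + 1×3; total 6 cycles.
sign(π) = (−1)^{n − #cycles} = (−1)^{69−6} = (−1)^63 = -1.
Via Zolotarev, sign(π_{19}) = (19|69) = -1.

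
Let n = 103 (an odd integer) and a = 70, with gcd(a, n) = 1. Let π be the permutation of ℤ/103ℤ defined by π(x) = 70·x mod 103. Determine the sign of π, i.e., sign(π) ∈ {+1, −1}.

-1

Trace 40: π^k(40) = [40, 19, 94, 91, 87, 13, 86] for k=0..6.
Decompose π into cycles: lengths [102, 1] (2 cycles, including the fixed point 0).
2 cycles on 103: each ℓ→(−1)^(ℓ−1), product (−1)^101 = -1.
(70|103)_J = -1 (Zolotarev's lemma cross-check).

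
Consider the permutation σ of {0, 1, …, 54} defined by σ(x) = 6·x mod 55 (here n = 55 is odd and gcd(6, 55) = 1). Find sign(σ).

Start at x=26: 26 → 46 → 1 → 6 → 36 → 51 → 31 → … (one orbit).
Cycle lengths of π_6 on ℤ/55ℤ: [10, 10, 10, 10, 10, 1, 1, 1, 1, 1]; 10 cycles in total.
Σ(ℓ_i−1) = 55−10 = 45; sign = (−1)^45 = -1.
(6|55)_J = -1 (Zolotarev's lemma cross-check).

-1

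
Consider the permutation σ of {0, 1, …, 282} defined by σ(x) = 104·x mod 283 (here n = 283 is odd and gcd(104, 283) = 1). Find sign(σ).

-1

Orbit of 23 under x↦104x: [23, 128, 11, 12, 116, 178, 117]… (length divides ord_283(104)).
The orbit structure of x ↦ 104x mod 283: 2 orbits of sizes [282, 1].
With 2 cycles on 283 points, sign = (−1)^{283−2} = -1.
Via Zolotarev, sign(π_{104}) = (104|283) = -1.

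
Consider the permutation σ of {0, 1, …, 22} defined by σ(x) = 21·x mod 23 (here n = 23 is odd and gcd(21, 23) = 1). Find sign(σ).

Start at x=18: 18 → 10 → 3 → 17 → 12 → 22 → 2 → … (one orbit).
Cycle type of π: 22 + 1; total 2 cycles.
With 2 cycles on 23 points, sign = (−1)^{23−2} = -1.
The Jacobi symbol (21|23) = -1 (Zolotarev) agrees.

-1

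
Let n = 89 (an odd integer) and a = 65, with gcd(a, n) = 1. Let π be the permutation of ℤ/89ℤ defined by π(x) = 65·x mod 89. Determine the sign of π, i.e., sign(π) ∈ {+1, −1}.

-1

Start at x=83: 83 → 55 → 15 → 85 → 7 → 10 → 27 → … (one orbit).
π_65 has 2 disjoint cycles with lengths [88, 1] on {0,…,88}.
Σ(ℓ_i−1) = 89−2 = 87; sign = (−1)^87 = -1.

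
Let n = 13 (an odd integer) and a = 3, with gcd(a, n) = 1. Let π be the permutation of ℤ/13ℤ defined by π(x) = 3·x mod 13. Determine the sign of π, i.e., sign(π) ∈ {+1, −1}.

Start at x=9: 9 → 1 → 3 → 9 (one orbit).
Decompose π into cycles: lengths [3, 3, 3, 3, 1] (5 cycles, including the fixed point 0).
13 − 5 = 8 transpositions; sign(π) = (−1)^8 = +1.
Zolotarev: (3|13) = +1, matching the cycle-count sign.

+1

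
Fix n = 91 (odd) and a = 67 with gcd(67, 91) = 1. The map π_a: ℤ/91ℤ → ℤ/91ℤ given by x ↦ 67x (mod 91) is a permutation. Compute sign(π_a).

-1

Start at x=58: 58 → 64 → 11 → 9 → 57 → 88 → 72 → … (one orbit).
π_67 has 10 disjoint cycles with lengths [12, 12, 12, 12, 12, 12, 12, 3, 3, 1] on {0,…,90}.
With 10 cycles on 91 points, sign = (−1)^{91−10} = -1.
(67|91)_J = -1 (Zolotarev's lemma cross-check).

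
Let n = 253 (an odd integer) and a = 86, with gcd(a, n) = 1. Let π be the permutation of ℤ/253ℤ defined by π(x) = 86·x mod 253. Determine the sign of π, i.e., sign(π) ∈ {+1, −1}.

Trace 236: π^k(236) = [236, 56, 9, 15, 25, 126, 210] for k=0..6.
6 cycles of lengths [110, 110, 22, 5, 5, 1].
Σ(ℓ_i−1) = 253−6 = 247; sign = (−1)^247 = -1.
Check: (86/253) = -1 by Zolotarev.

-1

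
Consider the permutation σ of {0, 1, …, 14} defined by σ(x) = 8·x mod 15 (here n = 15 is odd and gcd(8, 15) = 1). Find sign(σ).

+1

Orbit of 8 under x↦8x: [8, 4, 2, 1]… (length divides ord_15(8)).
Cycle type of π: 4×3 + 2 + 1; total 5 cycles.
sign(π) = (−1)^{n − #cycles} = (−1)^{15−5} = (−1)^10 = +1.
Via Zolotarev, sign(π_{8}) = (8|15) = +1.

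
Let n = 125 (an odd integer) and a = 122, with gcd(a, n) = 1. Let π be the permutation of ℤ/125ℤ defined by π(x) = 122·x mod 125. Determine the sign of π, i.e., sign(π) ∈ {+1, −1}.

Start at x=62: 62 → 64 → 58 → 76 → 22 → 59 → 73 → … (one orbit).
Decompose π into cycles: lengths [100, 20, 4, 1] (4 cycles, including the fixed point 0).
With 4 cycles on 125 points, sign = (−1)^{125−4} = -1.
Via Zolotarev, sign(π_{122}) = (122|125) = -1.

-1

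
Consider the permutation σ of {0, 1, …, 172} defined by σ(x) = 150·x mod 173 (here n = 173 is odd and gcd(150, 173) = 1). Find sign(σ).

+1

Start at x=109: 109 → 88 → 52 → 15 → 1 → 150 → 10 → … (one orbit).
Cycle type of π: 86×2 + 1; total 3 cycles.
3 cycles on 173: each ℓ→(−1)^(ℓ−1), product (−1)^170 = +1.
(150|173)_J = +1 (Zolotarev's lemma cross-check).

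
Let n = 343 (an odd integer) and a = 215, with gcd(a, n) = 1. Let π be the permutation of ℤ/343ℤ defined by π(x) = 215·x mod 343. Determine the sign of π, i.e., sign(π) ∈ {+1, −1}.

Trace 226: π^k(226) = [226, 227, 99, 19, 312, 195, 79] for k=0..6.
Cycle type of π: 42×7 + 6×8 + 1; total 16 cycles.
sign(π) = (−1)^{n − #cycles} = (−1)^{343−16} = (−1)^327 = -1.

-1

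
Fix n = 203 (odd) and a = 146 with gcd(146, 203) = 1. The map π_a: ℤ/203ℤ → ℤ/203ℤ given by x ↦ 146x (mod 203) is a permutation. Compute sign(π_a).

Orbit of 1 under x↦146x: [1, 146]… (length divides ord_203(146)).
Decompose π into cycles: lengths [2, 2, 2, 2, 2, 2, 2, 2, 2, 2, 2, 2, 2, 2, 2, 2, 2, 2, 2, 2, 2, 2, 2, 2, 2, 2, 2, 2, 2, 2, 2, 2, 2, 2, 2, 2, 2, 2, 2, 2, 2, 2, 2, 2, 2, 2, 2, 2, 2, 2, 2, 2, 2, 2, 2, 2, 2, 2, 2, 2, 2, 2, 2, 2, 2, 2, 2, 2, 2, 2, 2, 2, 2, 2, 2, 2, 2, 2, 2, 2, 2, 2, 2, 2, 2, 2, 2, 1, 1, 1, 1, 1, 1, 1, 1, 1, 1, 1, 1, 1, 1, 1, 1, 1, 1, 1, 1, 1, 1, 1, 1, 1, 1, 1, 1, 1] (116 cycles, including the fixed point 0).
With 116 cycles on 203 points, sign = (−1)^{203−116} = -1.

-1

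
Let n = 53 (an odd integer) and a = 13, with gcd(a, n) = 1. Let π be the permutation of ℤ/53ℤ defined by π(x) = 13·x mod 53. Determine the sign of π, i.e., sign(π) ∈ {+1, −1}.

Orbit of 47 under x↦13x: [47, 28, 46, 15, 36, 44, 42]… (length divides ord_53(13)).
π_13 has 5 disjoint cycles with lengths [13, 13, 13, 13, 1] on {0,…,52}.
53 − 5 = 48 transpositions; sign(π) = (−1)^48 = +1.

+1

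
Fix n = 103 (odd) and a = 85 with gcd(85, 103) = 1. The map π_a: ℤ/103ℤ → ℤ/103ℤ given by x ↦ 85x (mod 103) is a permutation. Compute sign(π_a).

-1

Orbit of 21 under x↦85x: [21, 34, 6, 98, 90, 28, 11]… (length divides ord_103(85)).
Cycle type of π: 102 + 1; total 2 cycles.
2 cycles on 103: each ℓ→(−1)^(ℓ−1), product (−1)^101 = -1.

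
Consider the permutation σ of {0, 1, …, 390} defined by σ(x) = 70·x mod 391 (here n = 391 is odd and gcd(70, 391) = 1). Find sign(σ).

+1

Orbit of 47 under x↦70x: [47, 162, 1, 70, 208, 93, 254]… (length divides ord_391(70)).
69 cycles of lengths [8, 8, 8, 8, 8, 8, 8, 8, 8, 8, 8, 8, 8, 8, 8, 8, 8, 8, 8, 8, 8, 8, 8, 8, 8, 8, 8, 8, 8, 8, 8, 8, 8, 8, 8, 8, 8, 8, 8, 8, 8, 8, 8, 8, 8, 8, 1, 1, 1, 1, 1, 1, 1, 1, 1, 1, 1, 1, 1, 1, 1, 1, 1, 1, 1, 1, 1, 1, 1].
n − c = 391 − 69 = 322; sign = (−1)^322 = +1.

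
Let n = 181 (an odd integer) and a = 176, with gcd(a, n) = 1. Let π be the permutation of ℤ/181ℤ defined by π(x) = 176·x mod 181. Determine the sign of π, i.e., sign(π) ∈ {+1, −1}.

+1

Orbit of 36 under x↦176x: [36, 1, 176, 25, 56, 82, 133]… (length divides ord_181(176)).
7 cycles of lengths [30, 30, 30, 30, 30, 30, 1].
181 − 7 = 174 transpositions; sign(π) = (−1)^174 = +1.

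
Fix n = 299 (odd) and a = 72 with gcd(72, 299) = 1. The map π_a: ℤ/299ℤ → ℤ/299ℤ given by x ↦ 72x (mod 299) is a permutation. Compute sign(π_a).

-1

Orbit of 174 under x↦72x: [174, 269, 232, 259, 110, 146, 47]… (length divides ord_299(72)).
6 cycles of lengths [132, 132, 12, 11, 11, 1].
Σ(ℓ_i−1) = 299−6 = 293; sign = (−1)^293 = -1.
Via Zolotarev, sign(π_{72}) = (72|299) = -1.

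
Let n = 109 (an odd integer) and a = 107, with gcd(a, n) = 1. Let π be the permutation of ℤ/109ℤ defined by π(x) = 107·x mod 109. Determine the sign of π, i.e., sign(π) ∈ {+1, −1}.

Orbit of 45 under x↦107x: [45, 19, 71, 76, 66, 86, 46]… (length divides ord_109(107)).
The orbit structure of x ↦ 107x mod 109: 4 orbits of sizes [36, 36, 36, 1].
sign(π) = (−1)^{n − #cycles} = (−1)^{109−4} = (−1)^105 = -1.
Zolotarev: (107|109) = -1, matching the cycle-count sign.

-1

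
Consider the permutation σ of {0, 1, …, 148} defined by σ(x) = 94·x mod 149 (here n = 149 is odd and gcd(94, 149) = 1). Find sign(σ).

Start at x=20: 20 → 92 → 6 → 117 → 121 → 50 → 81 → … (one orbit).
The orbit structure of x ↦ 94x mod 149: 2 orbits of sizes [148, 1].
Σ(ℓ_i−1) = 149−2 = 147; sign = (−1)^147 = -1.
Zolotarev: (94|149) = -1, matching the cycle-count sign.

-1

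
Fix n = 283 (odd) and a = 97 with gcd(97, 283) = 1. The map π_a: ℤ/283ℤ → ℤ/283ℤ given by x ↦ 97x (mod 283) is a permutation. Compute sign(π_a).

Start at x=13: 13 → 129 → 61 → 257 → 25 → 161 → 52 → … (one orbit).
π_97 has 3 disjoint cycles with lengths [141, 141, 1] on {0,…,282}.
With 3 cycles on 283 points, sign = (−1)^{283−3} = +1.
Zolotarev: (97|283) = +1, matching the cycle-count sign.

+1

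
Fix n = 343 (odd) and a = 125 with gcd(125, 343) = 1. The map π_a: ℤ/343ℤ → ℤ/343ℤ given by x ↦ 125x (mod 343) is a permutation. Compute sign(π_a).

Orbit of 279 under x↦125x: [279, 232, 188, 176, 48, 169, 202]… (length divides ord_343(125)).
Decompose π into cycles: lengths [98, 98, 98, 14, 14, 14, 2, 2, 2, 1] (10 cycles, including the fixed point 0).
With 10 cycles on 343 points, sign = (−1)^{343−10} = -1.
Check: (125/343) = -1 by Zolotarev.

-1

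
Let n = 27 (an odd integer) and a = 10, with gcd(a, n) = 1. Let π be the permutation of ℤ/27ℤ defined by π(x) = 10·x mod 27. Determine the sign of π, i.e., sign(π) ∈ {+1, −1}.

Orbit of 19 under x↦10x: [19, 1, 10]… (length divides ord_27(10)).
The orbit structure of x ↦ 10x mod 27: 15 orbits of sizes [3, 3, 3, 3, 3, 3, 1, 1, 1, 1, 1, 1, 1, 1, 1].
15 cycles on 27: each ℓ→(−1)^(ℓ−1), product (−1)^12 = +1.

+1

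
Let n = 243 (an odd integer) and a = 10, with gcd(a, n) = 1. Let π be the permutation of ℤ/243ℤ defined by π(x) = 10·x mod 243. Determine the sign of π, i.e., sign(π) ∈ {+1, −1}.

+1

Orbit of 208 under x↦10x: [208, 136, 145, 235, 163, 172, 19]… (length divides ord_243(10)).
π_10 has 27 disjoint cycles with lengths [27, 27, 27, 27, 27, 27, 9, 9, 9, 9, 9, 9, 3, 3, 3, 3, 3, 3, 1, 1, 1, 1, 1, 1, 1, 1, 1] on {0,…,242}.
n − c = 243 − 27 = 216; sign = (−1)^216 = +1.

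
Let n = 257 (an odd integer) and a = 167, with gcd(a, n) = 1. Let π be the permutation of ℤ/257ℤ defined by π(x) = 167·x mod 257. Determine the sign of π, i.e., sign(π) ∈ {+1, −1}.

-1

Start at x=150: 150 → 121 → 161 → 159 → 82 → 73 → 112 → … (one orbit).
Cycle lengths of π_167 on ℤ/257ℤ: [256, 1]; 2 cycles in total.
257 − 2 = 255 transpositions; sign(π) = (−1)^255 = -1.
Via Zolotarev, sign(π_{167}) = (167|257) = -1.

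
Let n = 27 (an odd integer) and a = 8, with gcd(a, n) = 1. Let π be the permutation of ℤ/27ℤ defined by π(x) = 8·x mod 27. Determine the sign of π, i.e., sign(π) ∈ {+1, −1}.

-1

Orbit of 1 under x↦8x: [1, 8, 10, 26, 19, 17]… (length divides ord_27(8)).
8 cycles of lengths [6, 6, 6, 2, 2, 2, 2, 1].
With 8 cycles on 27 points, sign = (−1)^{27−8} = -1.
The Jacobi symbol (8|27) = -1 (Zolotarev) agrees.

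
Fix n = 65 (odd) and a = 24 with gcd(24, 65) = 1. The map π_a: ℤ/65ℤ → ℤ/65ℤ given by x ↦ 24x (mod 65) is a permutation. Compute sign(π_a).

-1

Trace 44: π^k(44) = [44, 16, 59, 51, 54, 61, 34] for k=0..6.
Cycle type of π: 12×5 + 2×2 + 1; total 8 cycles.
8 cycles on 65: each ℓ→(−1)^(ℓ−1), product (−1)^57 = -1.
Zolotarev: (24|65) = -1, matching the cycle-count sign.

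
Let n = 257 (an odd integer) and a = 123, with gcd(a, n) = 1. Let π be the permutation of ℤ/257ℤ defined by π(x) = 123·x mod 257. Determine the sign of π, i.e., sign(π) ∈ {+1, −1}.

+1

Start at x=68: 68 → 140 → 1 → 123 → 223 → 187 → 128 → … (one orbit).
Decompose π into cycles: lengths [64, 64, 64, 64, 1] (5 cycles, including the fixed point 0).
5 cycles on 257: each ℓ→(−1)^(ℓ−1), product (−1)^252 = +1.
Check: (123/257) = +1 by Zolotarev.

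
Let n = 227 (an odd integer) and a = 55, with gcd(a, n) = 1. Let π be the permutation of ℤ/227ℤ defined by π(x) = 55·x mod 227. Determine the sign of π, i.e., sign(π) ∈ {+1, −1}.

-1

Trace 98: π^k(98) = [98, 169, 215, 21, 20, 192, 118] for k=0..6.
The orbit structure of x ↦ 55x mod 227: 2 orbits of sizes [226, 1].
sign(π) = (−1)^{n − #cycles} = (−1)^{227−2} = (−1)^225 = -1.
(55|227)_J = -1 (Zolotarev's lemma cross-check).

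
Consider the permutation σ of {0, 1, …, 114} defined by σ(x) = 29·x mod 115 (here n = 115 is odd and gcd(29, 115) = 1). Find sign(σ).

+1

Orbit of 54 under x↦29x: [54, 71, 104, 26, 64, 16, 4]… (length divides ord_115(29)).
Cycle type of π: 22×4 + 11×2 + 2×2 + 1; total 9 cycles.
n − c = 115 − 9 = 106; sign = (−1)^106 = +1.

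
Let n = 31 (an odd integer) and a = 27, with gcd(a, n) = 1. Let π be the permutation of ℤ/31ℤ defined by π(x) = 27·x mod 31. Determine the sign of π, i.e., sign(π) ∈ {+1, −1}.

Orbit of 23 under x↦27x: [23, 1, 27, 16, 29, 8, 30]… (length divides ord_31(27)).
Cycle lengths of π_27 on ℤ/31ℤ: [10, 10, 10, 1]; 4 cycles in total.
Σ(ℓ_i−1) = 31−4 = 27; sign = (−1)^27 = -1.

-1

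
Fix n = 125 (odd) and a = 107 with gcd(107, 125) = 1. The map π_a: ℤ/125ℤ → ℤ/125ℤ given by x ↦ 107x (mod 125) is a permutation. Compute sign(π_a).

-1

Orbit of 26 under x↦107x: [26, 32, 49, 118, 1, 107, 74]… (length divides ord_125(107)).
π_107 has 12 disjoint cycles with lengths [20, 20, 20, 20, 20, 4, 4, 4, 4, 4, 4, 1] on {0,…,124}.
sign(π) = (−1)^{n − #cycles} = (−1)^{125−12} = (−1)^113 = -1.
Check: (107/125) = -1 by Zolotarev.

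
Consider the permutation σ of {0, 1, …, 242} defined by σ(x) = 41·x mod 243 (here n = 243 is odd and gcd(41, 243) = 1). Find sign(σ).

Trace 194: π^k(194) = [194, 178, 8, 85, 83, 1, 41] for k=0..6.
The orbit structure of x ↦ 41x mod 243: 6 orbits of sizes [162, 54, 18, 6, 2, 1].
n − c = 243 − 6 = 237; sign = (−1)^237 = -1.

-1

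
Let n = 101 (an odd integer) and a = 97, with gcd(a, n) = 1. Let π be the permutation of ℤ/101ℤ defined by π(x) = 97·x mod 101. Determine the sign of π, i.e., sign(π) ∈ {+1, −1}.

+1

Trace 37: π^k(37) = [37, 54, 87, 56, 79, 88, 52] for k=0..6.
5 cycles of lengths [25, 25, 25, 25, 1].
5 cycles on 101: each ℓ→(−1)^(ℓ−1), product (−1)^96 = +1.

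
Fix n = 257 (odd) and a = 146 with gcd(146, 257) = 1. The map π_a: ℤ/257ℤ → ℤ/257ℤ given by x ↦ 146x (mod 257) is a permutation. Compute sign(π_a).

Orbit of 117 under x↦146x: [117, 120, 44, 256, 111, 15, 134]… (length divides ord_257(146)).
Cycle type of π: 64×4 + 1; total 5 cycles.
Σ(ℓ_i−1) = 257−5 = 252; sign = (−1)^252 = +1.
Zolotarev: (146|257) = +1, matching the cycle-count sign.

+1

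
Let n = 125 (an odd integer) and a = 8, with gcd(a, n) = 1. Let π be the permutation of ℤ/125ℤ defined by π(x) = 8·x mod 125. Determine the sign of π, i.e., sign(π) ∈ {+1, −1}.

-1

Orbit of 79 under x↦8x: [79, 7, 56, 73, 84, 47, 1]… (length divides ord_125(8)).
The orbit structure of x ↦ 8x mod 125: 4 orbits of sizes [100, 20, 4, 1].
4 cycles on 125: each ℓ→(−1)^(ℓ−1), product (−1)^121 = -1.
Check: (8/125) = -1 by Zolotarev.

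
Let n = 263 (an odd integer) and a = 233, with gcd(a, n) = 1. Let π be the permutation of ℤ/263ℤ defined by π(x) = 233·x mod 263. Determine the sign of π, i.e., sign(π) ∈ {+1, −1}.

Orbit of 25 under x↦233x: [25, 39, 145, 121, 52, 18, 249]… (length divides ord_263(233)).
Cycle type of π: 131×2 + 1; total 3 cycles.
With 3 cycles on 263 points, sign = (−1)^{263−3} = +1.
Check: (233/263) = +1 by Zolotarev.

+1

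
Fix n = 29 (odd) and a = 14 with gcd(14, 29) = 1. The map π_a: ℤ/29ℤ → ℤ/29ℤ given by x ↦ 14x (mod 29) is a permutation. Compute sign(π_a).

-1

Trace 3: π^k(3) = [3, 13, 8, 25, 2, 28, 15] for k=0..6.
π_14 has 2 disjoint cycles with lengths [28, 1] on {0,…,28}.
With 2 cycles on 29 points, sign = (−1)^{29−2} = -1.
Check: (14/29) = -1 by Zolotarev.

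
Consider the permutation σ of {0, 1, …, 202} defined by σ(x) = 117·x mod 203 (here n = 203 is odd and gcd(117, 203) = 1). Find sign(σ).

Trace 117: π^k(117) = [117, 88, 146, 30, 59, 1] for k=0..5.
Decompose π into cycles: lengths [6, 6, 6, 6, 6, 6, 6, 6, 6, 6, 6, 6, 6, 6, 6, 6, 6, 6, 6, 6, 6, 6, 6, 6, 6, 6, 6, 6, 6, 1, 1, 1, 1, 1, 1, 1, 1, 1, 1, 1, 1, 1, 1, 1, 1, 1, 1, 1, 1, 1, 1, 1, 1, 1, 1, 1, 1, 1] (58 cycles, including the fixed point 0).
58 cycles on 203: each ℓ→(−1)^(ℓ−1), product (−1)^145 = -1.
Check: (117/203) = -1 by Zolotarev.

-1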